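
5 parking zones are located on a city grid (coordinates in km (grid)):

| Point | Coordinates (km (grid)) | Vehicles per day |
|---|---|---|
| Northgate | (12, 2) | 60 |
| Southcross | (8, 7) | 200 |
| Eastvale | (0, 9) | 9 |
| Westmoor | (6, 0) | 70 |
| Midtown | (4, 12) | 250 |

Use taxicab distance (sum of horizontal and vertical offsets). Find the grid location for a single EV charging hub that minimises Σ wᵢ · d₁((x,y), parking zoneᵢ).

(6, 7)

Manhattan distance separates: Σwᵢ(|x−xᵢ|+|y−yᵢ|) = Σwᵢ|x−xᵢ| + Σwᵢ|y−yᵢ|, so x and y are optimised independently as 1-D weighted medians.
Total weight W = 589; half = 294.5.
x-coordinate, sorted with cumulative weight:
  x=0 (Eastvale, w=9) cum 9
  x=4 (Midtown, w=250) cum 259
  x=6 (Westmoor, w=70) cum 329  ← median
  x=8 (Southcross, w=200) cum 529
  x=12 (Northgate, w=60) cum 589
⇒ x* = 6
y-coordinate, sorted with cumulative weight:
  y=0 (Westmoor, w=70) cum 70
  y=2 (Northgate, w=60) cum 130
  y=7 (Southcross, w=200) cum 330  ← median
  y=9 (Eastvale, w=9) cum 339
  y=12 (Midtown, w=250) cum 589
⇒ y* = 7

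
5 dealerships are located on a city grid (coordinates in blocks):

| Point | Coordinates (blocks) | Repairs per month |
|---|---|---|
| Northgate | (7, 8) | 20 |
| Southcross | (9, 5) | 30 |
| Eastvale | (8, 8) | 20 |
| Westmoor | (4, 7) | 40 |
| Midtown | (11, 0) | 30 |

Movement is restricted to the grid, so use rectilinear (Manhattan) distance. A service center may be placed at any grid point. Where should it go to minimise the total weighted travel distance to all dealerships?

(8, 7)

Manhattan distance separates: Σwᵢ(|x−xᵢ|+|y−yᵢ|) = Σwᵢ|x−xᵢ| + Σwᵢ|y−yᵢ|, so x and y are optimised independently as 1-D weighted medians.
Total weight W = 140; half = 70.
x-coordinate, sorted with cumulative weight:
  x=4 (Westmoor, w=40) cum 40
  x=7 (Northgate, w=20) cum 60
  x=8 (Eastvale, w=20) cum 80  ← median
  x=9 (Southcross, w=30) cum 110
  x=11 (Midtown, w=30) cum 140
⇒ x* = 8
y-coordinate, sorted with cumulative weight:
  y=0 (Midtown, w=30) cum 30
  y=5 (Southcross, w=30) cum 60
  y=7 (Westmoor, w=40) cum 100  ← median
  y=8 (Northgate, w=20) cum 120
  y=8 (Eastvale, w=20) cum 140
⇒ y* = 7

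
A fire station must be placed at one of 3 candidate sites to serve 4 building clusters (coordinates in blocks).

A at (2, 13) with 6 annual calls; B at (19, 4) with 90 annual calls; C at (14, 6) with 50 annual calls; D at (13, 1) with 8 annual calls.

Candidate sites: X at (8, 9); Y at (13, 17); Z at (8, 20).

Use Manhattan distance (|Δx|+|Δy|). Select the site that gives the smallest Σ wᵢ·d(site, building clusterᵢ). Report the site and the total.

X, total 2054 blocks

Total weighted distance at each candidate:
  X (8, 9): total = 2054
  Y (13, 17): total = 2528
  Z (8, 20): total = 3700
Minimum is at X with total 2054 blocks.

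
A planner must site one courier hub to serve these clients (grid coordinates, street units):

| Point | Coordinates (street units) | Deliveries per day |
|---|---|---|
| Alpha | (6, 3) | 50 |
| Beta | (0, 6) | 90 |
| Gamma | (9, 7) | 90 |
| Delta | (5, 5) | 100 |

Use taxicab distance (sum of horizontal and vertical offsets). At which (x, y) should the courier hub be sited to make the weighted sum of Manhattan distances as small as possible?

Manhattan distance separates: Σwᵢ(|x−xᵢ|+|y−yᵢ|) = Σwᵢ|x−xᵢ| + Σwᵢ|y−yᵢ|, so x and y are optimised independently as 1-D weighted medians.
Total weight W = 330; half = 165.
x-coordinate, sorted with cumulative weight:
  x=0 (Beta, w=90) cum 90
  x=5 (Delta, w=100) cum 190  ← median
  x=6 (Alpha, w=50) cum 240
  x=9 (Gamma, w=90) cum 330
⇒ x* = 5
y-coordinate, sorted with cumulative weight:
  y=3 (Alpha, w=50) cum 50
  y=5 (Delta, w=100) cum 150
  y=6 (Beta, w=90) cum 240  ← median
  y=7 (Gamma, w=90) cum 330
⇒ y* = 6

(5, 6)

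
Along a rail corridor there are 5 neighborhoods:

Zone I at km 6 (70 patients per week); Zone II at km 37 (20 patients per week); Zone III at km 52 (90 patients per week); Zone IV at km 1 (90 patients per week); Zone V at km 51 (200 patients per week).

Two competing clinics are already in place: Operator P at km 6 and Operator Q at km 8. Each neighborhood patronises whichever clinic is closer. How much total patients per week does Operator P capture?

160

The indifferent point is the midpoint (6+8)/2 = 7; neighborhoods left of it (closer to Operator P at 6) go to Operator P, those right go to Operator Q.
  Zone IV at 1 (w=90) → Operator P
  Zone I at 6 (w=70) → Operator P
  Zone II at 37 (w=20) → Operator Q
  Zone V at 51 (w=200) → Operator Q
  Zone III at 52 (w=90) → Operator Q
Operator P captures 160; Operator Q captures 310.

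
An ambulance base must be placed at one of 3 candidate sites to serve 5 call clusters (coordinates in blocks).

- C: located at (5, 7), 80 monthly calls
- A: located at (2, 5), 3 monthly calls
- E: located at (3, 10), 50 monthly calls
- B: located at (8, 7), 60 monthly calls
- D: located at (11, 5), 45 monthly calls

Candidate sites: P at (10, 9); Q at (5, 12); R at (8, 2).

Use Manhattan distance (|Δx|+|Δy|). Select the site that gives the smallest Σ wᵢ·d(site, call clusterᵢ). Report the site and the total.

Total weighted distance at each candidate:
  P (10, 9): total = 1461
  Q (5, 12): total = 1695
  R (8, 2): total = 1887
Minimum is at P with total 1461 blocks.

P, total 1461 blocks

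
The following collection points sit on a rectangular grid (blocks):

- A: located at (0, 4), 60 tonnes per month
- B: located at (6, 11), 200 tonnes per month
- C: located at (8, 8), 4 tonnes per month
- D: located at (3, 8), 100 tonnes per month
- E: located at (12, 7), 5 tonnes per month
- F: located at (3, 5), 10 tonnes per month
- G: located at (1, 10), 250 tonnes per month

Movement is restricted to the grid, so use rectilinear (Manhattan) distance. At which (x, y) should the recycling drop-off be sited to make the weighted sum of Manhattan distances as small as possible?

Manhattan distance separates: Σwᵢ(|x−xᵢ|+|y−yᵢ|) = Σwᵢ|x−xᵢ| + Σwᵢ|y−yᵢ|, so x and y are optimised independently as 1-D weighted medians.
Total weight W = 629; half = 314.5.
x-coordinate, sorted with cumulative weight:
  x=0 (A, w=60) cum 60
  x=1 (G, w=250) cum 310
  x=3 (D, w=100) cum 410  ← median
  x=3 (F, w=10) cum 420
  x=6 (B, w=200) cum 620
  x=8 (C, w=4) cum 624
  x=12 (E, w=5) cum 629
⇒ x* = 3
y-coordinate, sorted with cumulative weight:
  y=4 (A, w=60) cum 60
  y=5 (F, w=10) cum 70
  y=7 (E, w=5) cum 75
  y=8 (C, w=4) cum 79
  y=8 (D, w=100) cum 179
  y=10 (G, w=250) cum 429  ← median
  y=11 (B, w=200) cum 629
⇒ y* = 10

(3, 10)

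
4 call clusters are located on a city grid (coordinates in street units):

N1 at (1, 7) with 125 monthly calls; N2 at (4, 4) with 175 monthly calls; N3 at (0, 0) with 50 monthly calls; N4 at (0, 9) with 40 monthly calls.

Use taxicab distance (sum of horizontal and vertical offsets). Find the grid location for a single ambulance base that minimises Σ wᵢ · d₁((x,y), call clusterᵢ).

Manhattan distance separates: Σwᵢ(|x−xᵢ|+|y−yᵢ|) = Σwᵢ|x−xᵢ| + Σwᵢ|y−yᵢ|, so x and y are optimised independently as 1-D weighted medians.
Total weight W = 390; half = 195.
x-coordinate, sorted with cumulative weight:
  x=0 (N3, w=50) cum 50
  x=0 (N4, w=40) cum 90
  x=1 (N1, w=125) cum 215  ← median
  x=4 (N2, w=175) cum 390
⇒ x* = 1
y-coordinate, sorted with cumulative weight:
  y=0 (N3, w=50) cum 50
  y=4 (N2, w=175) cum 225  ← median
  y=7 (N1, w=125) cum 350
  y=9 (N4, w=40) cum 390
⇒ y* = 4

(1, 4)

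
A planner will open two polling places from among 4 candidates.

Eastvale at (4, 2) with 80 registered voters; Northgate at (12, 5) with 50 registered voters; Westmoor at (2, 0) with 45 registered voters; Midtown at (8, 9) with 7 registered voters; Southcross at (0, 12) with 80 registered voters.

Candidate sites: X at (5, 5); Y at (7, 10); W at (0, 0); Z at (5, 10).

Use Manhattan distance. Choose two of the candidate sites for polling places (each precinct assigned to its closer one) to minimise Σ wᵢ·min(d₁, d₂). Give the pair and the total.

Evaluate every pair (each demand assigned to the nearer of the two):
  {X, Z}: total = 1618
  {W, Z}: total = 1758
  {X, Y}: total = 1764
  {X, W}: total = 1769
  {Y, W}: total = 1804
  {Y, Z}: total = 2379
Best pair: {X, Z} with total 1618.

{X, Z}, total 1618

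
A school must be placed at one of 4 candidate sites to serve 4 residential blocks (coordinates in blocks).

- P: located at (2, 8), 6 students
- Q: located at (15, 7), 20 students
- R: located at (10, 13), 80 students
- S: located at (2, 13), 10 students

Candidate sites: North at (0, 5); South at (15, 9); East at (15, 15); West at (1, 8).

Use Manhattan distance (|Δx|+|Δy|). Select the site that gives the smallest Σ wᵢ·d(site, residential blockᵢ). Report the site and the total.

Total weighted distance at each candidate:
  North (0, 5): total = 1910
  South (15, 9): total = 1014
  East (15, 15): total = 990
  West (1, 8): total = 1486
Minimum is at East with total 990 blocks.

East, total 990 blocks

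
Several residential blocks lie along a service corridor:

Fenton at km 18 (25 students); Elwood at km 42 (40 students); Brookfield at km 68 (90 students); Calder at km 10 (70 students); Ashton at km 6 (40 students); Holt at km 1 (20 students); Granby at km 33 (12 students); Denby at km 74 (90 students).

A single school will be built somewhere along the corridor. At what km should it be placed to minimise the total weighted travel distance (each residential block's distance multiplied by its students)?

For a sum of weighted absolute distances on a line, the optimum is the weighted median (not the mean). Total weight W = 387; half-weight = 193.5.
Sort by position and accumulate weight:
  km 1 (Holt, w=20) → cum 20
  km 6 (Ashton, w=40) → cum 60
  km 10 (Calder, w=70) → cum 130
  km 18 (Fenton, w=25) → cum 155
  km 33 (Granby, w=12) → cum 167
  km 42 (Elwood, w=40) → cum 207  ≥ 193.5 → median here
  km 68 (Brookfield, w=90) → cum 297
  km 74 (Denby, w=90) → cum 387
Optimal location: km 42.

x = 42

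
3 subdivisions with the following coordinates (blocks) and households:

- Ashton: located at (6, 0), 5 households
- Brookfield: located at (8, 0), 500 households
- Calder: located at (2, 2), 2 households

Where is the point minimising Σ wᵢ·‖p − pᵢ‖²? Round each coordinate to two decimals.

The minimiser of Σwᵢ‖p−pᵢ‖² is the weighted centroid p* = (Σwᵢpᵢ)/(Σwᵢ).
Σwᵢ = 507.
Σwᵢxᵢ = 5·6 + 500·8 + 2·2 = 4034.
Σwᵢyᵢ = 5·0 + 500·0 + 2·2 = 4.
x* = 4034/507 = 7.96, y* = 4/507 = 0.01.

(7.96, 0.01)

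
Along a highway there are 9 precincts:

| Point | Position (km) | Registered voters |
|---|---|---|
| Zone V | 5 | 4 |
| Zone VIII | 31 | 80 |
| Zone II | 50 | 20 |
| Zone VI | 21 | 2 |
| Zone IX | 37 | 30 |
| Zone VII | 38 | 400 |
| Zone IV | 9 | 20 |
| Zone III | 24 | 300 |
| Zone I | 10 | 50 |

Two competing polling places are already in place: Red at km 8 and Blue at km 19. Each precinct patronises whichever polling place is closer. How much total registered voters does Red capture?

The indifferent point is the midpoint (8+19)/2 = 13.5; precincts left of it (closer to Red at 8) go to Red, those right go to Blue.
  Zone V at 5 (w=4) → Red
  Zone IV at 9 (w=20) → Red
  Zone I at 10 (w=50) → Red
  Zone VI at 21 (w=2) → Blue
  Zone III at 24 (w=300) → Blue
  Zone VIII at 31 (w=80) → Blue
  Zone IX at 37 (w=30) → Blue
  Zone VII at 38 (w=400) → Blue
  Zone II at 50 (w=20) → Blue
Red captures 74; Blue captures 832.

74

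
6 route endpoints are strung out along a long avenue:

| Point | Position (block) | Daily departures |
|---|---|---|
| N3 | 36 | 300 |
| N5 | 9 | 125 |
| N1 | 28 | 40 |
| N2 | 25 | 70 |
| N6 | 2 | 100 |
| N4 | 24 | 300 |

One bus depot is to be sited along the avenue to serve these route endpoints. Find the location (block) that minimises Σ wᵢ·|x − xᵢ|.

For a sum of weighted absolute distances on a line, the optimum is the weighted median (not the mean). Total weight W = 935; half-weight = 467.5.
Sort by position and accumulate weight:
  block 2 (N6, w=100) → cum 100
  block 9 (N5, w=125) → cum 225
  block 24 (N4, w=300) → cum 525  ≥ 467.5 → median here
  block 25 (N2, w=70) → cum 595
  block 28 (N1, w=40) → cum 635
  block 36 (N3, w=300) → cum 935
Optimal location: block 24.

x = 24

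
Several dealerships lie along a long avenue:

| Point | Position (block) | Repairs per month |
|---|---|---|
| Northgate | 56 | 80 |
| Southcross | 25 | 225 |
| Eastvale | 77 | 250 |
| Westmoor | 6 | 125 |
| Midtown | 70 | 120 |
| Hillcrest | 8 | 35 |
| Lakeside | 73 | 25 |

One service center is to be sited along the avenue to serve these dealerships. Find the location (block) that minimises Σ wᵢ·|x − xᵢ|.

x = 56

For a sum of weighted absolute distances on a line, the optimum is the weighted median (not the mean). Total weight W = 860; half-weight = 430.
Sort by position and accumulate weight:
  block 6 (Westmoor, w=125) → cum 125
  block 8 (Hillcrest, w=35) → cum 160
  block 25 (Southcross, w=225) → cum 385
  block 56 (Northgate, w=80) → cum 465  ≥ 430 → median here
  block 70 (Midtown, w=120) → cum 585
  block 73 (Lakeside, w=25) → cum 610
  block 77 (Eastvale, w=250) → cum 860
Optimal location: block 56.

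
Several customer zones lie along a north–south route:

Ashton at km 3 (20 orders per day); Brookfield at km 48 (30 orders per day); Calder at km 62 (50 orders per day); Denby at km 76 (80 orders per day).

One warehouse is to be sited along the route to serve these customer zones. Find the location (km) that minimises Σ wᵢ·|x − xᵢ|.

For a sum of weighted absolute distances on a line, the optimum is the weighted median (not the mean). Total weight W = 180; half-weight = 90.
Sort by position and accumulate weight:
  km 3 (Ashton, w=20) → cum 20
  km 48 (Brookfield, w=30) → cum 50
  km 62 (Calder, w=50) → cum 100  ≥ 90 → median here
  km 76 (Denby, w=80) → cum 180
Optimal location: km 62.

x = 62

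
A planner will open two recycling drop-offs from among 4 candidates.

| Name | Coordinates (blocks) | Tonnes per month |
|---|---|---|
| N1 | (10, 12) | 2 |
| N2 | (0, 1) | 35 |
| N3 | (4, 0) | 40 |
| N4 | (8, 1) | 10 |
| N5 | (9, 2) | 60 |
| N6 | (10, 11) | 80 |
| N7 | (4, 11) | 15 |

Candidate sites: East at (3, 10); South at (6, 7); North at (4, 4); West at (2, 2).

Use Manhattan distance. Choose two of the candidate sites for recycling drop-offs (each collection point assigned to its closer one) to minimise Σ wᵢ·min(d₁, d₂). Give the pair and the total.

Evaluate every pair (each demand assigned to the nearer of the two):
  {East, West}: total = 1443
  {South, West}: total = 1503
  {East, North}: total = 1583
  {South, North}: total = 1643
  {North, West}: total = 1928
  {East, South}: total = 2028
Best pair: {East, West} with total 1443.

{East, West}, total 1443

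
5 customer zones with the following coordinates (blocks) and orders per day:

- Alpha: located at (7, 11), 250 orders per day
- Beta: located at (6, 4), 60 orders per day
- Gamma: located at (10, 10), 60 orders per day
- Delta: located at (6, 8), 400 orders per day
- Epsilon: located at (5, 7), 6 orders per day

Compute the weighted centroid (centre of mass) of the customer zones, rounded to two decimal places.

The minimiser of Σwᵢ‖p−pᵢ‖² is the weighted centroid p* = (Σwᵢpᵢ)/(Σwᵢ).
Σwᵢ = 776.
Σwᵢxᵢ = 250·7 + 60·6 + 60·10 + 400·6 + 6·5 = 5140.
Σwᵢyᵢ = 250·11 + 60·4 + 60·10 + 400·8 + 6·7 = 6832.
x* = 5140/776 = 6.62, y* = 6832/776 = 8.80.

(6.62, 8.80)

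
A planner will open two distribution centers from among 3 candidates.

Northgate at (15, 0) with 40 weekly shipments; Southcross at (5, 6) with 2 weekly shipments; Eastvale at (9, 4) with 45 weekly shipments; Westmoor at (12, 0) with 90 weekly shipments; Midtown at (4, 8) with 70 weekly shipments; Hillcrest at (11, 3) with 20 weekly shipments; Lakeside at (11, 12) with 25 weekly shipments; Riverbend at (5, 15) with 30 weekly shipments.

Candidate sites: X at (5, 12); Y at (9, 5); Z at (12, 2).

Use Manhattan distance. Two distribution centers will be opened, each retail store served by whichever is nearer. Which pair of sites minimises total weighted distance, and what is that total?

Evaluate every pair (each demand assigned to the nearer of the two):
  {X, Z}: total = 1247
  {Y, Z}: total = 1680
  {X, Y}: total = 1885
Best pair: {X, Z} with total 1247.

{X, Z}, total 1247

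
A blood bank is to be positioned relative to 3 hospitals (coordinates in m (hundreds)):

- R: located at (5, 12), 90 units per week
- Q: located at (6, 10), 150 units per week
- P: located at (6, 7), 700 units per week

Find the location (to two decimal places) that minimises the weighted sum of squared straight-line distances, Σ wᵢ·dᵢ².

The minimiser of Σwᵢ‖p−pᵢ‖² is the weighted centroid p* = (Σwᵢpᵢ)/(Σwᵢ).
Σwᵢ = 940.
Σwᵢxᵢ = 90·5 + 150·6 + 700·6 = 5550.
Σwᵢyᵢ = 90·12 + 150·10 + 700·7 = 7480.
x* = 5550/940 = 5.90, y* = 7480/940 = 7.96.

(5.90, 7.96)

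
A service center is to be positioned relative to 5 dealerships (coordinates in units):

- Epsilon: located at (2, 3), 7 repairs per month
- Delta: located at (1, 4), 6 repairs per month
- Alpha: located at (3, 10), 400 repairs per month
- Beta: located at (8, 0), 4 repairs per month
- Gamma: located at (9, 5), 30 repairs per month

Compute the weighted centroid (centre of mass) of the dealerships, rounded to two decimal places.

The minimiser of Σwᵢ‖p−pᵢ‖² is the weighted centroid p* = (Σwᵢpᵢ)/(Σwᵢ).
Σwᵢ = 447.
Σwᵢxᵢ = 7·2 + 6·1 + 400·3 + 4·8 + 30·9 = 1522.
Σwᵢyᵢ = 7·3 + 6·4 + 400·10 + 4·0 + 30·5 = 4195.
x* = 1522/447 = 3.40, y* = 4195/447 = 9.38.

(3.40, 9.38)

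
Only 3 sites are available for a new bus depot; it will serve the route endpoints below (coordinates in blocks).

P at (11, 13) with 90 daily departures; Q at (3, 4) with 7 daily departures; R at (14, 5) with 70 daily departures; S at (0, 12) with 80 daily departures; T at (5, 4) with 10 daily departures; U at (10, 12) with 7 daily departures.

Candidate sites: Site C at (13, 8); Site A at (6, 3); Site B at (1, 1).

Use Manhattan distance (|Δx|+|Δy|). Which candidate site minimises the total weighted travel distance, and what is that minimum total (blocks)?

Total weighted distance at each candidate:
  Site C (13, 8): total = 2537
  Site A (6, 3): total = 3389
  Site B (1, 1): total = 4375
Minimum is at Site C with total 2537 blocks.

Site C, total 2537 blocks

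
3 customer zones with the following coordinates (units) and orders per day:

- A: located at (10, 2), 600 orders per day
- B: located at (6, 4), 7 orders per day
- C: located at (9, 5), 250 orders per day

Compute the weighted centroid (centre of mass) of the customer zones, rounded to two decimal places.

The minimiser of Σwᵢ‖p−pᵢ‖² is the weighted centroid p* = (Σwᵢpᵢ)/(Σwᵢ).
Σwᵢ = 857.
Σwᵢxᵢ = 600·10 + 7·6 + 250·9 = 8292.
Σwᵢyᵢ = 600·2 + 7·4 + 250·5 = 2478.
x* = 8292/857 = 9.68, y* = 2478/857 = 2.89.

(9.68, 2.89)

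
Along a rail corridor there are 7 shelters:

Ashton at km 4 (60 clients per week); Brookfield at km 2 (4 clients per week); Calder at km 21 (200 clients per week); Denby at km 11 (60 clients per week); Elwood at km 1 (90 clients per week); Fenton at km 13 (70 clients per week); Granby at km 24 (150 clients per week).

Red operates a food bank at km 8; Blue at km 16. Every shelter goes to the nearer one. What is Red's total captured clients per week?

The indifferent point is the midpoint (8+16)/2 = 12; shelters left of it (closer to Red at 8) go to Red, those right go to Blue.
  Elwood at 1 (w=90) → Red
  Brookfield at 2 (w=4) → Red
  Ashton at 4 (w=60) → Red
  Denby at 11 (w=60) → Red
  Fenton at 13 (w=70) → Blue
  Calder at 21 (w=200) → Blue
  Granby at 24 (w=150) → Blue
Red captures 214; Blue captures 420.

214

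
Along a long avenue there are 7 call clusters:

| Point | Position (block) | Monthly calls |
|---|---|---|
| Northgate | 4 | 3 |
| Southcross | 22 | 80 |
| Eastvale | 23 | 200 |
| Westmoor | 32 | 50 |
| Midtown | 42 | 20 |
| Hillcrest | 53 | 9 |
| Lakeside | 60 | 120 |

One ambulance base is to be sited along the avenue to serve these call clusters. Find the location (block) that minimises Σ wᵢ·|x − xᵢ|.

x = 23

For a sum of weighted absolute distances on a line, the optimum is the weighted median (not the mean). Total weight W = 482; half-weight = 241.
Sort by position and accumulate weight:
  block 4 (Northgate, w=3) → cum 3
  block 22 (Southcross, w=80) → cum 83
  block 23 (Eastvale, w=200) → cum 283  ≥ 241 → median here
  block 32 (Westmoor, w=50) → cum 333
  block 42 (Midtown, w=20) → cum 353
  block 53 (Hillcrest, w=9) → cum 362
  block 60 (Lakeside, w=120) → cum 482
Optimal location: block 23.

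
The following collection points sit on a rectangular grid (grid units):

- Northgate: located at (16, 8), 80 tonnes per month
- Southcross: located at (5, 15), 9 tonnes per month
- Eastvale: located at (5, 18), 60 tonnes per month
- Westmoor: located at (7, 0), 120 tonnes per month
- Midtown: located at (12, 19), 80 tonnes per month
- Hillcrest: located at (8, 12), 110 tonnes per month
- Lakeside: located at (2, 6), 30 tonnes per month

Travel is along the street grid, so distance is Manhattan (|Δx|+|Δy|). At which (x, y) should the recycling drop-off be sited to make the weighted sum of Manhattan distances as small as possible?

Manhattan distance separates: Σwᵢ(|x−xᵢ|+|y−yᵢ|) = Σwᵢ|x−xᵢ| + Σwᵢ|y−yᵢ|, so x and y are optimised independently as 1-D weighted medians.
Total weight W = 489; half = 244.5.
x-coordinate, sorted with cumulative weight:
  x=2 (Lakeside, w=30) cum 30
  x=5 (Southcross, w=9) cum 39
  x=5 (Eastvale, w=60) cum 99
  x=7 (Westmoor, w=120) cum 219
  x=8 (Hillcrest, w=110) cum 329  ← median
  x=12 (Midtown, w=80) cum 409
  x=16 (Northgate, w=80) cum 489
⇒ x* = 8
y-coordinate, sorted with cumulative weight:
  y=0 (Westmoor, w=120) cum 120
  y=6 (Lakeside, w=30) cum 150
  y=8 (Northgate, w=80) cum 230
  y=12 (Hillcrest, w=110) cum 340  ← median
  y=15 (Southcross, w=9) cum 349
  y=18 (Eastvale, w=60) cum 409
  y=19 (Midtown, w=80) cum 489
⇒ y* = 12

(8, 12)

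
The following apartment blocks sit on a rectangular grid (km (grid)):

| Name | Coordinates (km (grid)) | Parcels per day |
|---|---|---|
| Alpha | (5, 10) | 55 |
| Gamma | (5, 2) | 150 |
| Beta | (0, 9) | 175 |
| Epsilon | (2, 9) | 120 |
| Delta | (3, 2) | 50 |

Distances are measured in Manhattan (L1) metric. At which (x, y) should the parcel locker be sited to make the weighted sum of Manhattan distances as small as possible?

(2, 9)

Manhattan distance separates: Σwᵢ(|x−xᵢ|+|y−yᵢ|) = Σwᵢ|x−xᵢ| + Σwᵢ|y−yᵢ|, so x and y are optimised independently as 1-D weighted medians.
Total weight W = 550; half = 275.
x-coordinate, sorted with cumulative weight:
  x=0 (Beta, w=175) cum 175
  x=2 (Epsilon, w=120) cum 295  ← median
  x=3 (Delta, w=50) cum 345
  x=5 (Alpha, w=55) cum 400
  x=5 (Gamma, w=150) cum 550
⇒ x* = 2
y-coordinate, sorted with cumulative weight:
  y=2 (Gamma, w=150) cum 150
  y=2 (Delta, w=50) cum 200
  y=9 (Beta, w=175) cum 375  ← median
  y=9 (Epsilon, w=120) cum 495
  y=10 (Alpha, w=55) cum 550
⇒ y* = 9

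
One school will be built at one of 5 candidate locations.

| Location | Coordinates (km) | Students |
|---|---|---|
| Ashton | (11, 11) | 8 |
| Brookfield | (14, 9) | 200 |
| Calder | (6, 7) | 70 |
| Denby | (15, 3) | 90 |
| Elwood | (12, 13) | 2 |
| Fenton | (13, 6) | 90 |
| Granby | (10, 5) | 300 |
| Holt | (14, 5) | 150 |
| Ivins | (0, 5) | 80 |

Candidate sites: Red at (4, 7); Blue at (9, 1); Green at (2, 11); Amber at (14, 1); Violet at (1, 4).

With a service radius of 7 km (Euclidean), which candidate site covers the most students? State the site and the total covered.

Blue, covering 700

Coverage radius r = 7 km; a point is covered iff (Δx)²+(Δy)² ≤ 7² = 49.
  Red (4, 7): covers {Calder, Granby, Ivins} → 450
  Blue (9, 1): covers {Calder, Denby, Fenton, Granby, Holt} → 700
  Green (2, 11): covers {Calder, Ivins} → 150
  Amber (14, 1): covers {Denby, Fenton, Granby, Holt} → 630
  Violet (1, 4): covers {Calder, Ivins} → 150
Maximum coverage at Blue: 700 students.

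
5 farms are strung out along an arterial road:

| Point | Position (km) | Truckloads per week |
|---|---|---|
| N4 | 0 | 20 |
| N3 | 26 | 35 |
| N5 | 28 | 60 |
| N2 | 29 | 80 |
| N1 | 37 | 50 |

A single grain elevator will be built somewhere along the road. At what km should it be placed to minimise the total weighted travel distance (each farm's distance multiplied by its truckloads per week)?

For a sum of weighted absolute distances on a line, the optimum is the weighted median (not the mean). Total weight W = 245; half-weight = 122.5.
Sort by position and accumulate weight:
  km 0 (N4, w=20) → cum 20
  km 26 (N3, w=35) → cum 55
  km 28 (N5, w=60) → cum 115
  km 29 (N2, w=80) → cum 195  ≥ 122.5 → median here
  km 37 (N1, w=50) → cum 245
Optimal location: km 29.

x = 29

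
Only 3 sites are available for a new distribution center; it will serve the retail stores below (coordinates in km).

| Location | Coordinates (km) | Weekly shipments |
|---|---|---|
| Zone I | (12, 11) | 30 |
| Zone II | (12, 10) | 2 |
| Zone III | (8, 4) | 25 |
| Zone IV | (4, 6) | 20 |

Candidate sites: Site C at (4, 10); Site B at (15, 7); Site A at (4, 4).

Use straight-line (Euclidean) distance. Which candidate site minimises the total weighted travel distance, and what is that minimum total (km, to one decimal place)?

Site A, total 478.9 km

Total weighted distance at each candidate:
  Site C (4, 10): total = 518.1
  Site B (15, 7): total = 569.8
  Site A (4, 4): total = 478.9
Minimum is at Site A with total 478.9 km.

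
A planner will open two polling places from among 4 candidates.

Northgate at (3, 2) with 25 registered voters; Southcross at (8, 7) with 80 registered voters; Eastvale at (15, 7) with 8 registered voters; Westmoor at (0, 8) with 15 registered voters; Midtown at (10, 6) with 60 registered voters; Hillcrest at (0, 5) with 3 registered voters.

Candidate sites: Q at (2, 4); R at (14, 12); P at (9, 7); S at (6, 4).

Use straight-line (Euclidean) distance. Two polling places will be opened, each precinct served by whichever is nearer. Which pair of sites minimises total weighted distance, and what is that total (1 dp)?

{Q, P}, total 342.5

Evaluate every pair (each demand assigned to the nearer of the two):
  {Q, P}: total = 342.5
  {P, S}: total = 429.4
  {R, P}: total = 564.4
  {Q, S}: total = 762.4
  {R, S}: total = 814.1
  {Q, R}: total = 1139.8
Best pair: {Q, P} with total 342.5.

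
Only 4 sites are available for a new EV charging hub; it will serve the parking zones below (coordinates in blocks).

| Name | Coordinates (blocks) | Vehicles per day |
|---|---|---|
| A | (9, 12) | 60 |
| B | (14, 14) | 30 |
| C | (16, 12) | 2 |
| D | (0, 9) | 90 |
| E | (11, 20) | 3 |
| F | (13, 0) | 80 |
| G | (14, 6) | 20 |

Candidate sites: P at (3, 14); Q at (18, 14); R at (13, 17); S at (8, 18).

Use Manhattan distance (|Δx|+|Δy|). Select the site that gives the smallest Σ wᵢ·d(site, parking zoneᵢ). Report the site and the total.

Total weighted distance at each candidate:
  P (3, 14): total = 3902
  Q (18, 14): total = 4657
  R (13, 17): total = 4181
  S (8, 18): total = 4493
Minimum is at P with total 3902 blocks.

P, total 3902 blocks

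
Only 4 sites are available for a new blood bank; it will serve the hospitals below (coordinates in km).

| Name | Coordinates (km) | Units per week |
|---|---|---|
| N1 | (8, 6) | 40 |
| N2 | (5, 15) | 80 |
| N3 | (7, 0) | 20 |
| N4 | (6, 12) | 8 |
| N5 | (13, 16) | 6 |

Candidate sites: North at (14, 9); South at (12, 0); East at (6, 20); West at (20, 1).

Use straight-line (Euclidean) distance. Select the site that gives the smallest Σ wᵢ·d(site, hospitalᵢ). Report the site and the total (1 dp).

Total weighted distance at each candidate:
  North (14, 9): total = 1472.5
  South (12, 0): total = 1916.2
  East (6, 20): total = 1486.5
  West (20, 1): total = 2664.0
Minimum is at North with total 1472.5 km.

North, total 1472.5 km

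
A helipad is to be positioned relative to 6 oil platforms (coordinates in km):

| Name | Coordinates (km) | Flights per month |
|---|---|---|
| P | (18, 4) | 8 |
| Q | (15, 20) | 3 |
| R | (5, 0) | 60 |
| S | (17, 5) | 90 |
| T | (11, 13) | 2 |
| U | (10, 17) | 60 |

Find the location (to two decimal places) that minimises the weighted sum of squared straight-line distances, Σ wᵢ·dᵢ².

(11.84, 7.12)

The minimiser of Σwᵢ‖p−pᵢ‖² is the weighted centroid p* = (Σwᵢpᵢ)/(Σwᵢ).
Σwᵢ = 223.
Σwᵢxᵢ = 8·18 + 3·15 + 60·5 + 90·17 + 2·11 + 60·10 = 2641.
Σwᵢyᵢ = 8·4 + 3·20 + 60·0 + 90·5 + 2·13 + 60·17 = 1588.
x* = 2641/223 = 11.84, y* = 1588/223 = 7.12.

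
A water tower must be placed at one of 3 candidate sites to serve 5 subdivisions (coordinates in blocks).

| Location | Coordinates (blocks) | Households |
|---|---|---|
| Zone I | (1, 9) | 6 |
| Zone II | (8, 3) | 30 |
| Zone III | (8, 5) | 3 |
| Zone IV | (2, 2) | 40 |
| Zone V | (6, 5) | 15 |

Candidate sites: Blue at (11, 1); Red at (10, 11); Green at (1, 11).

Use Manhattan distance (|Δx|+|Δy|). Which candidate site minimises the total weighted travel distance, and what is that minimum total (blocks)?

Total weighted distance at each candidate:
  Blue (11, 1): total = 814
  Red (10, 11): total = 1220
  Green (1, 11): total = 1066
Minimum is at Blue with total 814 blocks.

Blue, total 814 blocks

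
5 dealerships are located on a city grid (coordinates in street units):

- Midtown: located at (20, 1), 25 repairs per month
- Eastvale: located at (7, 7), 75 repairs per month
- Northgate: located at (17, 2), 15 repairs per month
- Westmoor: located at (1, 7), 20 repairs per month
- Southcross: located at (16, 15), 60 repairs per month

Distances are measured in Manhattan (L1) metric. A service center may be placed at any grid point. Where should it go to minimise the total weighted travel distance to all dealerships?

Manhattan distance separates: Σwᵢ(|x−xᵢ|+|y−yᵢ|) = Σwᵢ|x−xᵢ| + Σwᵢ|y−yᵢ|, so x and y are optimised independently as 1-D weighted medians.
Total weight W = 195; half = 97.5.
x-coordinate, sorted with cumulative weight:
  x=1 (Westmoor, w=20) cum 20
  x=7 (Eastvale, w=75) cum 95
  x=16 (Southcross, w=60) cum 155  ← median
  x=17 (Northgate, w=15) cum 170
  x=20 (Midtown, w=25) cum 195
⇒ x* = 16
y-coordinate, sorted with cumulative weight:
  y=1 (Midtown, w=25) cum 25
  y=2 (Northgate, w=15) cum 40
  y=7 (Eastvale, w=75) cum 115  ← median
  y=7 (Westmoor, w=20) cum 135
  y=15 (Southcross, w=60) cum 195
⇒ y* = 7

(16, 7)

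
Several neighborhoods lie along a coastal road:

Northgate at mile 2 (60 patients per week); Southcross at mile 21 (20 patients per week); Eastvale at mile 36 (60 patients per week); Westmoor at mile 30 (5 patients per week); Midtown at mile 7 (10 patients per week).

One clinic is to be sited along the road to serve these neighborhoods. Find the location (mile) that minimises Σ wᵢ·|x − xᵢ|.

For a sum of weighted absolute distances on a line, the optimum is the weighted median (not the mean). Total weight W = 155; half-weight = 77.5.
Sort by position and accumulate weight:
  mile 2 (Northgate, w=60) → cum 60
  mile 7 (Midtown, w=10) → cum 70
  mile 21 (Southcross, w=20) → cum 90  ≥ 77.5 → median here
  mile 30 (Westmoor, w=5) → cum 95
  mile 36 (Eastvale, w=60) → cum 155
Optimal location: mile 21.

x = 21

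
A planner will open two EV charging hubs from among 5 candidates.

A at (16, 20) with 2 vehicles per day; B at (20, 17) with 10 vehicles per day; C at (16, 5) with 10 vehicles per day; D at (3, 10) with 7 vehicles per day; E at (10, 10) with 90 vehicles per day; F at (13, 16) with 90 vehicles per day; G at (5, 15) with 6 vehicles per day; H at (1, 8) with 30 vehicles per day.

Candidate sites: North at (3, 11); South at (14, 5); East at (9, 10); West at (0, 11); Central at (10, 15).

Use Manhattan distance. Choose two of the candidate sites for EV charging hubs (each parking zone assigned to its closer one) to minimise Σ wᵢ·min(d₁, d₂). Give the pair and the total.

{East, Central}, total 1084

Evaluate every pair (each demand assigned to the nearer of the two):
  {East, Central}: total = 1084
  {West, Central}: total = 1290
  {North, Central}: total = 1299
  {North, East}: total = 1517
  {East, West}: total = 1526
  {South, Central}: total = 1566
  {South, East}: total = 1620
  {North, South}: total = 2227
  {South, West}: total = 2326
  {North, West}: total = 2697
Best pair: {East, Central} with total 1084.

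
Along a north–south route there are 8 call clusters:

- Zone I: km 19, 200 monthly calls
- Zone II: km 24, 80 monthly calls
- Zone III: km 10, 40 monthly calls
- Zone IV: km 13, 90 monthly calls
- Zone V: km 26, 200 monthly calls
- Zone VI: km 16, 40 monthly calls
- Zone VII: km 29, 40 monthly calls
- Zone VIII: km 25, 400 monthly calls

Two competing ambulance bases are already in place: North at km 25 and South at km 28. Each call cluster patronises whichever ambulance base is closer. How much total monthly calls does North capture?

The indifferent point is the midpoint (25+28)/2 = 26.5; call clusters left of it (closer to North at 25) go to North, those right go to South.
  Zone III at 10 (w=40) → North
  Zone IV at 13 (w=90) → North
  Zone VI at 16 (w=40) → North
  Zone I at 19 (w=200) → North
  Zone II at 24 (w=80) → North
  Zone VIII at 25 (w=400) → North
  Zone V at 26 (w=200) → North
  Zone VII at 29 (w=40) → South
North captures 1050; South captures 40.

1050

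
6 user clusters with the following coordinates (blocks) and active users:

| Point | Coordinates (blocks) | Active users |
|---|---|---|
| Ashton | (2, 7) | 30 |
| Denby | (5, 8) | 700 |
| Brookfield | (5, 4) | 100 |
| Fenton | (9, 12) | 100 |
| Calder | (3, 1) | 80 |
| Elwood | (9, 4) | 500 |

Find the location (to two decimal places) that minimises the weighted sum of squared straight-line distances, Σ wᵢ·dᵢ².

The minimiser of Σwᵢ‖p−pᵢ‖² is the weighted centroid p* = (Σwᵢpᵢ)/(Σwᵢ).
Σwᵢ = 1510.
Σwᵢxᵢ = 30·2 + 700·5 + 100·5 + 100·9 + 80·3 + 500·9 = 9700.
Σwᵢyᵢ = 30·7 + 700·8 + 100·4 + 100·12 + 80·1 + 500·4 = 9490.
x* = 9700/1510 = 6.42, y* = 9490/1510 = 6.28.

(6.42, 6.28)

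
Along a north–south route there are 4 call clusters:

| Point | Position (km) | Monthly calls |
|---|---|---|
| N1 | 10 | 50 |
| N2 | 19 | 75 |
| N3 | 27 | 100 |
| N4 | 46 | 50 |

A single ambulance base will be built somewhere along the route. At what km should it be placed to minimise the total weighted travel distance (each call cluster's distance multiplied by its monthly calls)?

For a sum of weighted absolute distances on a line, the optimum is the weighted median (not the mean). Total weight W = 275; half-weight = 137.5.
Sort by position and accumulate weight:
  km 10 (N1, w=50) → cum 50
  km 19 (N2, w=75) → cum 125
  km 27 (N3, w=100) → cum 225  ≥ 137.5 → median here
  km 46 (N4, w=50) → cum 275
Optimal location: km 27.

x = 27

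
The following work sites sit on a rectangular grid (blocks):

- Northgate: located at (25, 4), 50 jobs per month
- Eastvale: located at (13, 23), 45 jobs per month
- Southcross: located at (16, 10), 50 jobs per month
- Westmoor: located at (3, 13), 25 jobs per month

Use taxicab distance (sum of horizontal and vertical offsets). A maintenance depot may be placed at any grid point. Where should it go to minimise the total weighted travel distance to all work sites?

(16, 10)

Manhattan distance separates: Σwᵢ(|x−xᵢ|+|y−yᵢ|) = Σwᵢ|x−xᵢ| + Σwᵢ|y−yᵢ|, so x and y are optimised independently as 1-D weighted medians.
Total weight W = 170; half = 85.
x-coordinate, sorted with cumulative weight:
  x=3 (Westmoor, w=25) cum 25
  x=13 (Eastvale, w=45) cum 70
  x=16 (Southcross, w=50) cum 120  ← median
  x=25 (Northgate, w=50) cum 170
⇒ x* = 16
y-coordinate, sorted with cumulative weight:
  y=4 (Northgate, w=50) cum 50
  y=10 (Southcross, w=50) cum 100  ← median
  y=13 (Westmoor, w=25) cum 125
  y=23 (Eastvale, w=45) cum 170
⇒ y* = 10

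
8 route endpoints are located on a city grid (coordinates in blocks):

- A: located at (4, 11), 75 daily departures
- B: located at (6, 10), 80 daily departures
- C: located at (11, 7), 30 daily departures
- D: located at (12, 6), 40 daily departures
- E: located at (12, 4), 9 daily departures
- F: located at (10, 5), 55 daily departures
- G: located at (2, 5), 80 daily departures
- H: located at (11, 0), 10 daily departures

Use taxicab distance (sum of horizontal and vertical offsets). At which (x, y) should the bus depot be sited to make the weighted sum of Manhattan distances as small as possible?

(6, 6)

Manhattan distance separates: Σwᵢ(|x−xᵢ|+|y−yᵢ|) = Σwᵢ|x−xᵢ| + Σwᵢ|y−yᵢ|, so x and y are optimised independently as 1-D weighted medians.
Total weight W = 379; half = 189.5.
x-coordinate, sorted with cumulative weight:
  x=2 (G, w=80) cum 80
  x=4 (A, w=75) cum 155
  x=6 (B, w=80) cum 235  ← median
  x=10 (F, w=55) cum 290
  x=11 (C, w=30) cum 320
  x=11 (H, w=10) cum 330
  x=12 (D, w=40) cum 370
  x=12 (E, w=9) cum 379
⇒ x* = 6
y-coordinate, sorted with cumulative weight:
  y=0 (H, w=10) cum 10
  y=4 (E, w=9) cum 19
  y=5 (F, w=55) cum 74
  y=5 (G, w=80) cum 154
  y=6 (D, w=40) cum 194  ← median
  y=7 (C, w=30) cum 224
  y=10 (B, w=80) cum 304
  y=11 (A, w=75) cum 379
⇒ y* = 6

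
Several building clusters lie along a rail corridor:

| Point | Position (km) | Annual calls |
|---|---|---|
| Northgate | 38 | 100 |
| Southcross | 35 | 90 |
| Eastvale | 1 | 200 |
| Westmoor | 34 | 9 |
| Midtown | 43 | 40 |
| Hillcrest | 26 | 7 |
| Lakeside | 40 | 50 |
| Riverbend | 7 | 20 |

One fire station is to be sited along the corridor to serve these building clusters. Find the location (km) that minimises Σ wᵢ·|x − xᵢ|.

For a sum of weighted absolute distances on a line, the optimum is the weighted median (not the mean). Total weight W = 516; half-weight = 258.
Sort by position and accumulate weight:
  km 1 (Eastvale, w=200) → cum 200
  km 7 (Riverbend, w=20) → cum 220
  km 26 (Hillcrest, w=7) → cum 227
  km 34 (Westmoor, w=9) → cum 236
  km 35 (Southcross, w=90) → cum 326  ≥ 258 → median here
  km 38 (Northgate, w=100) → cum 426
  km 40 (Lakeside, w=50) → cum 476
  km 43 (Midtown, w=40) → cum 516
Optimal location: km 35.

x = 35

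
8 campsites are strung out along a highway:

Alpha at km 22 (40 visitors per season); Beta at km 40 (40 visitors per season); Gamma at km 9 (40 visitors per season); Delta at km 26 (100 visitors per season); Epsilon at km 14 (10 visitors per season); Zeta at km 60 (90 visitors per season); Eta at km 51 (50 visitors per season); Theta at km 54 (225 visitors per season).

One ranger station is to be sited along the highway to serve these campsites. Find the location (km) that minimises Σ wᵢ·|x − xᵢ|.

x = 54

For a sum of weighted absolute distances on a line, the optimum is the weighted median (not the mean). Total weight W = 595; half-weight = 297.5.
Sort by position and accumulate weight:
  km 9 (Gamma, w=40) → cum 40
  km 14 (Epsilon, w=10) → cum 50
  km 22 (Alpha, w=40) → cum 90
  km 26 (Delta, w=100) → cum 190
  km 40 (Beta, w=40) → cum 230
  km 51 (Eta, w=50) → cum 280
  km 54 (Theta, w=225) → cum 505  ≥ 297.5 → median here
  km 60 (Zeta, w=90) → cum 595
Optimal location: km 54.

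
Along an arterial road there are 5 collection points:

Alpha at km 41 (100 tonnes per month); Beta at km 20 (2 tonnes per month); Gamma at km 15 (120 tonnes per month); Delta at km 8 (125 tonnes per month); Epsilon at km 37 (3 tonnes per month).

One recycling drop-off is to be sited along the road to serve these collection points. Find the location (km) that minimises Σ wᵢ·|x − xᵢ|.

For a sum of weighted absolute distances on a line, the optimum is the weighted median (not the mean). Total weight W = 350; half-weight = 175.
Sort by position and accumulate weight:
  km 8 (Delta, w=125) → cum 125
  km 15 (Gamma, w=120) → cum 245  ≥ 175 → median here
  km 20 (Beta, w=2) → cum 247
  km 37 (Epsilon, w=3) → cum 250
  km 41 (Alpha, w=100) → cum 350
Optimal location: km 15.

x = 15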